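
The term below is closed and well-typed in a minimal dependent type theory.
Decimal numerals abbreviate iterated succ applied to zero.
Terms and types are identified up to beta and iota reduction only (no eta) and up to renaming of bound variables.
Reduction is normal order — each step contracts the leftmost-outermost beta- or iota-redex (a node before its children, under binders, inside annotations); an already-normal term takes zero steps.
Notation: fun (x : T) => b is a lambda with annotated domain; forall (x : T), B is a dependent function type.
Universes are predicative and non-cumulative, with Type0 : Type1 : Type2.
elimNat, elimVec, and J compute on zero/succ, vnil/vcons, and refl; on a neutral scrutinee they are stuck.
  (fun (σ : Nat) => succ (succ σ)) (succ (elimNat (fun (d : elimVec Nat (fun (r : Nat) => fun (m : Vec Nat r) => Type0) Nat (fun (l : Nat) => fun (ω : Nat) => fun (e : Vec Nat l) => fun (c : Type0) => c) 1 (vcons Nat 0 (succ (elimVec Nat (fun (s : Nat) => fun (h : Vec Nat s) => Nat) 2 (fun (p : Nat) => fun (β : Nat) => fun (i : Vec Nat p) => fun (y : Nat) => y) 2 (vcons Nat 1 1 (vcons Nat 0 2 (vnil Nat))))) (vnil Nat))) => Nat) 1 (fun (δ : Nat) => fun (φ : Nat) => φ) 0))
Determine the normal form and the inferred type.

resulting normal form:
  4
the term's type:
  Nat


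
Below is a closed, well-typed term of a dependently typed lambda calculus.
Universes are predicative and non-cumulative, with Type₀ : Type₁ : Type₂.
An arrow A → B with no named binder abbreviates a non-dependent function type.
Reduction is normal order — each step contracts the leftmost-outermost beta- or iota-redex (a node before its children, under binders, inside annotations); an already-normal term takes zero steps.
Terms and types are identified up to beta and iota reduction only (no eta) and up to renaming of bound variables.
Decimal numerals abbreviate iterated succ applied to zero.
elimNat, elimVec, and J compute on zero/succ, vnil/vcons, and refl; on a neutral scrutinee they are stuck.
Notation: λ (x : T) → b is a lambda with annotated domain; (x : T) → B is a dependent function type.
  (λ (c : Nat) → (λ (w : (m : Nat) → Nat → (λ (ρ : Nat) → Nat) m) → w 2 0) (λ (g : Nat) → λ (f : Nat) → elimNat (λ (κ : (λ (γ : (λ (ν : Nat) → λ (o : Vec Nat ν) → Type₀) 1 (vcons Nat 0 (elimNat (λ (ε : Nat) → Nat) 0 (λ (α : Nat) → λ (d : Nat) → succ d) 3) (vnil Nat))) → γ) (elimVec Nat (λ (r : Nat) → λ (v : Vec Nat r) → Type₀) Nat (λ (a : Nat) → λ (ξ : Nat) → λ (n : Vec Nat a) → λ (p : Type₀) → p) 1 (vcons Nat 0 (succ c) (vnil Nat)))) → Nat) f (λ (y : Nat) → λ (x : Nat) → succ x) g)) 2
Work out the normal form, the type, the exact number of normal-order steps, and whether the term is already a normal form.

reduced normal form:
  2
inferred type:
  Nat
normal-order step count: 11
term was already normal: no
first redex: a beta-redex


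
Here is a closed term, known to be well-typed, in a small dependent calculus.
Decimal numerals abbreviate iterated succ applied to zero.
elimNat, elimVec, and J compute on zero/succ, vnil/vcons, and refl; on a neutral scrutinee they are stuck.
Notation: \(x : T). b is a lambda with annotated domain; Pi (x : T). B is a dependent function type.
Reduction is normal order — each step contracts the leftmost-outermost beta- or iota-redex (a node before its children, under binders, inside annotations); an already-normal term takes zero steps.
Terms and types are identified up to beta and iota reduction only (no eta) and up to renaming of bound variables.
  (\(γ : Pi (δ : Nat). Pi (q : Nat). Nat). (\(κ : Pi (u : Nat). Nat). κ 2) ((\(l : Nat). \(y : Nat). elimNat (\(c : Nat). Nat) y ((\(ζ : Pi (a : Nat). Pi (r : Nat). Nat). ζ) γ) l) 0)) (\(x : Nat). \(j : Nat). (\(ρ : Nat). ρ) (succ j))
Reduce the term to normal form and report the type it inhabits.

reduced normal form:
  2
type:
  Nat


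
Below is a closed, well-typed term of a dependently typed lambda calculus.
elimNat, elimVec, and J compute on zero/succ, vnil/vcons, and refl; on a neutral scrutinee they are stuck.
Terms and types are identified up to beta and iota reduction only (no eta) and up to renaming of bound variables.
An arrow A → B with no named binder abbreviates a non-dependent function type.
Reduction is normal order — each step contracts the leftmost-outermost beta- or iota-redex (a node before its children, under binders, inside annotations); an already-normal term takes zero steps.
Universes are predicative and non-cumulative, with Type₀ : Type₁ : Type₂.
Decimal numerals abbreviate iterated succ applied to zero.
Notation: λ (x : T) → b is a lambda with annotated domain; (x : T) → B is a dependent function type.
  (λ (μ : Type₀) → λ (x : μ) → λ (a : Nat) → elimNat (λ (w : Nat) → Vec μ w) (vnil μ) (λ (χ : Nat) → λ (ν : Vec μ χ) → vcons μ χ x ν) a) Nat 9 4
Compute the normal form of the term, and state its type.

reduced normal form:
  vcons Nat 3 9 (vcons Nat 2 9 (vcons Nat 1 9 (vcons Nat 0 9 (vnil Nat))))
inferred type:
  Vec Nat 4
observation: contracting a beta-redex first, the term normalizes in 16 steps.


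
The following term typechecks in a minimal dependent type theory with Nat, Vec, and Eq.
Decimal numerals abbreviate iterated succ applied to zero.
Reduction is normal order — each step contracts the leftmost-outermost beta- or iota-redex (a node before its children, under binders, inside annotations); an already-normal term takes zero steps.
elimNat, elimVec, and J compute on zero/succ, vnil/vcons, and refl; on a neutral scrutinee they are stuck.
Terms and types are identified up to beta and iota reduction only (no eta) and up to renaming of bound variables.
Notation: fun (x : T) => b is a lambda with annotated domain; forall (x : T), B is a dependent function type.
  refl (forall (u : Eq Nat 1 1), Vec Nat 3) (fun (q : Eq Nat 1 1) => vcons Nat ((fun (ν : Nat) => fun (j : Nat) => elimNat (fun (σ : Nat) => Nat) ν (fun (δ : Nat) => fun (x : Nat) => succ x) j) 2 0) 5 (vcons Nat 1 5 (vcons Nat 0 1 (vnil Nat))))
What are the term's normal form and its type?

reduced normal form:
  refl (forall (u : Eq Nat 1 1), Vec Nat 3) (fun (q : Eq Nat 1 1) => vcons Nat 2 5 (vcons Nat 1 5 (vcons Nat 0 1 (vnil Nat))))
inferred type:
  Eq (forall (u : Eq Nat 1 1), Vec Nat 3) (fun (q : Eq Nat 1 1) => vcons Nat 2 5 (vcons Nat 1 5 (vcons Nat 0 1 (vnil Nat)))) (fun (ν : Eq Nat 1 1) => vcons Nat 2 5 (vcons Nat 1 5 (vcons Nat 0 1 (vnil Nat))))


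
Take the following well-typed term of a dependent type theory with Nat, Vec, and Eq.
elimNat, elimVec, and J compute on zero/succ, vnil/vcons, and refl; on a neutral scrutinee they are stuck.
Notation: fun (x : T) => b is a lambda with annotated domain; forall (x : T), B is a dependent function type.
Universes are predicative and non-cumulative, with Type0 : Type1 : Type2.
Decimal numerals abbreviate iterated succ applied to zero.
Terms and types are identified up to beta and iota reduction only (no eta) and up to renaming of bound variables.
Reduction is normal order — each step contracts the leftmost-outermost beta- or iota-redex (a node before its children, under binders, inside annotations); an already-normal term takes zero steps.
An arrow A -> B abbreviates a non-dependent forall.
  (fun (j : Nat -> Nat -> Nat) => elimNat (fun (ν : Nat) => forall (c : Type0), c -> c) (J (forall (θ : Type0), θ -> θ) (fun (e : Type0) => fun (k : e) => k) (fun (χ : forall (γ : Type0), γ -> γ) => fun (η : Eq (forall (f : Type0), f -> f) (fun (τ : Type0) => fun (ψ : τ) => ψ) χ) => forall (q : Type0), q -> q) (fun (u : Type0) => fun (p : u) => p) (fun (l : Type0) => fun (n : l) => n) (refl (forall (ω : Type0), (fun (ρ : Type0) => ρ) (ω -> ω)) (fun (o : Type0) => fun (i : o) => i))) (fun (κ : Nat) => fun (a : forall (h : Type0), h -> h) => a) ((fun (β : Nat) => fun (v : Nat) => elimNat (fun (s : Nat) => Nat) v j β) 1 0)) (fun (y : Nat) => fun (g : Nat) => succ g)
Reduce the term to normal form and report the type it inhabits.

reduced normal form:
  fun (j : Type0) => fun (ν : j) => ν
inferred type:
  forall (j : Type0), j -> j
observation: 12 normal-order steps separate the term from its normal form.


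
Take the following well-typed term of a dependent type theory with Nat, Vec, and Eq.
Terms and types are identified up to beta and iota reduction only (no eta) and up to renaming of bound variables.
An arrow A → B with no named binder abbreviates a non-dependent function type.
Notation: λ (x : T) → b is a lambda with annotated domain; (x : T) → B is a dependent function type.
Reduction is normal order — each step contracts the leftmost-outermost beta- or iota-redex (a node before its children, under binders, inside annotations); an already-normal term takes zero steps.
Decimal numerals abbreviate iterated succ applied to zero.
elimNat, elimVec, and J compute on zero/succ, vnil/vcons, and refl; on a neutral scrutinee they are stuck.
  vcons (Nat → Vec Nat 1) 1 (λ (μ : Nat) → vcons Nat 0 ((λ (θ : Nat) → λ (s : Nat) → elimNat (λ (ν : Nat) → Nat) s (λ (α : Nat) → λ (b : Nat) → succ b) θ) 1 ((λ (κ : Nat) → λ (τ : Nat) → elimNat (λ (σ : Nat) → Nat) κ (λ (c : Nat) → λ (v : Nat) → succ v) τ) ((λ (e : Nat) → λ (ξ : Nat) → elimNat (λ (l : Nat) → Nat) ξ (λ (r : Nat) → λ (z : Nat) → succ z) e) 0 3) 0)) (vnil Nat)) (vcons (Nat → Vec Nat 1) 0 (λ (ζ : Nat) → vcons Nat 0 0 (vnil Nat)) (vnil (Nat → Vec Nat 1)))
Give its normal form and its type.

reduced normal form:
  vcons (Nat → Vec Nat 1) 1 (λ (μ : Nat) → vcons Nat 0 4 (vnil Nat)) (vcons (Nat → Vec Nat 1) 0 (λ (θ : Nat) → vcons Nat 0 0 (vnil Nat)) (vnil (Nat → Vec Nat 1)))
the term's type:
  Vec (Nat → Vec Nat 1) 2
observation: the first redex contracted is a beta-redex; the normal form is reached in 12 normal-order steps.


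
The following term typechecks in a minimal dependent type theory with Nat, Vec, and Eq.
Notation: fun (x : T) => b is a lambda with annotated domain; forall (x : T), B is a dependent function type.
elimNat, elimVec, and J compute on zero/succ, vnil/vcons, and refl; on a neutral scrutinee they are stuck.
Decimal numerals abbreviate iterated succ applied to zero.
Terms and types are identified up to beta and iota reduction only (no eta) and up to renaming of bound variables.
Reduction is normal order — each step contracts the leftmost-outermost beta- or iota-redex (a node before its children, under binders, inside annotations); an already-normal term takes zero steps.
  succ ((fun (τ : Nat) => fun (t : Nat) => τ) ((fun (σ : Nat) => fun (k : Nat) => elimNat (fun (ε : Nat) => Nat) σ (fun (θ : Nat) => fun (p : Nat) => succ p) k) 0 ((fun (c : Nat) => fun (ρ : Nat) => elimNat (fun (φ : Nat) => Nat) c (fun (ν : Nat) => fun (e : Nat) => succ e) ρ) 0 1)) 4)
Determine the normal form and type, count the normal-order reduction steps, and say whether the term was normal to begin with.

normal form:
  2
inferred type:
  Nat
normal-order step count: 14
started in normal form: no
first redex: a beta-redex


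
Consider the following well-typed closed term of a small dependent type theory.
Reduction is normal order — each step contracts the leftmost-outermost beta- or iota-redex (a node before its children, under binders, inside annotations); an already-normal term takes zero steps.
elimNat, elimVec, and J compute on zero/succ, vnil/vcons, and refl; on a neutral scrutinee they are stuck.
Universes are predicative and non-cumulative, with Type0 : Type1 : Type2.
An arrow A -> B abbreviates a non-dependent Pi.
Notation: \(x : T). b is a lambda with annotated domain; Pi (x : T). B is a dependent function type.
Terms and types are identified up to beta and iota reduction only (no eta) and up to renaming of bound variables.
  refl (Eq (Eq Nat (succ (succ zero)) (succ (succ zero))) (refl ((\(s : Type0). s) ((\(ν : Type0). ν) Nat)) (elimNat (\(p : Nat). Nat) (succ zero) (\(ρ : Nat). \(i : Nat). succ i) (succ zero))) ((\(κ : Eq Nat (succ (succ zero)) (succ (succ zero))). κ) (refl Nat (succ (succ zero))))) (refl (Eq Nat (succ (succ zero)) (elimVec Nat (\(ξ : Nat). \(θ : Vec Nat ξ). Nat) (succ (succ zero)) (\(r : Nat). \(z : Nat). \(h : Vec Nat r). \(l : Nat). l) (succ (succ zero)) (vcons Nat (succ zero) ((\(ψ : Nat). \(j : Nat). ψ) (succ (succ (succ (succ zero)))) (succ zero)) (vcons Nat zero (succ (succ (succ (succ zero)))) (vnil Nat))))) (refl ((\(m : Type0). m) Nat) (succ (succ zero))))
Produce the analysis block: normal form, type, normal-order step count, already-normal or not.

resulting normal form:
  refl (Eq (Eq Nat (succ (succ zero)) (succ (succ zero))) (refl Nat (succ (succ zero))) (refl Nat (succ (succ zero)))) (refl (Eq Nat (succ (succ zero)) (succ (succ zero))) (refl Nat (succ (succ zero))))
inferred type:
  Eq (Eq (Eq Nat (succ (succ zero)) (succ (succ zero))) (refl Nat (succ (succ zero))) (refl Nat (succ (succ zero)))) (refl (Eq Nat (succ (succ zero)) (succ (succ zero))) (refl Nat (succ (succ zero)))) (refl (Eq Nat (succ (succ zero)) (succ (succ zero))) (refl Nat (succ (succ zero))))
steps to reach normal form (normal order): 19
started in normal form: no
first redex: a beta-redex


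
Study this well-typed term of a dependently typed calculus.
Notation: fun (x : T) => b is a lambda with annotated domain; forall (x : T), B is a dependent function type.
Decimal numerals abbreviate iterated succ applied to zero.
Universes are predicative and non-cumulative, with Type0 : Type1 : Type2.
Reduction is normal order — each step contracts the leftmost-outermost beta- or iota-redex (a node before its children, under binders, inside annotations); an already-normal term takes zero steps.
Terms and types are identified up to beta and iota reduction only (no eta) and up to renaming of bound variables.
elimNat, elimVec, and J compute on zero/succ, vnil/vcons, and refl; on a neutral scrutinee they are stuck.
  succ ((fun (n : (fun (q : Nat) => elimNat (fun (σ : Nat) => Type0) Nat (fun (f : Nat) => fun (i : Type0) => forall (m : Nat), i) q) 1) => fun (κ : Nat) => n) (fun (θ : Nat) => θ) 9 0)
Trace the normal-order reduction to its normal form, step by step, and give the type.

normal-order reduction:
  succ ((fun (n : (fun (q : Nat) => elimNat (fun (σ : Nat) => Type0) Nat (fun (f : Nat) => fun (i : Type0) => forall (m : Nat), i) q) 1) => fun (κ : Nat) => n) (fun (θ : Nat) => θ) 9 0)
  ~> succ ((fun (n : Nat) => fun (q : Nat) => q) 9 0)
  ~> succ ((fun (n : Nat) => n) 0)
  ~> 1
inferred type:
  Nat


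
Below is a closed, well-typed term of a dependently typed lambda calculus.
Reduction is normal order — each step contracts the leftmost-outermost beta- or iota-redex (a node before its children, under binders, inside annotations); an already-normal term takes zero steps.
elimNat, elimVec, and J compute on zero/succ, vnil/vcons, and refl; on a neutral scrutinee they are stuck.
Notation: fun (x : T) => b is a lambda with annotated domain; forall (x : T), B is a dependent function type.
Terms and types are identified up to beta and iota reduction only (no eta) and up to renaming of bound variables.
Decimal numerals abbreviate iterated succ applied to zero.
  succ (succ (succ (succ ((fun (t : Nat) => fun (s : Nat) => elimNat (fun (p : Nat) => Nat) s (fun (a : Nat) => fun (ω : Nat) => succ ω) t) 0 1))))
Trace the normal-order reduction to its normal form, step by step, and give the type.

normal-order reduction sequence:
  succ (succ (succ (succ ((fun (t : Nat) => fun (s : Nat) => elimNat (fun (p : Nat) => Nat) s (fun (a : Nat) => fun (ω : Nat) => succ ω) t) 0 1))))
  ~> succ (succ (succ (succ ((fun (t : Nat) => elimNat (fun (s : Nat) => Nat) t (fun (p : Nat) => fun (a : Nat) => succ a) 0) 1))))
  ~> succ (succ (succ (succ (elimNat (fun (t : Nat) => Nat) 1 (fun (s : Nat) => fun (p : Nat) => succ p) 0))))
  ~> 5
inferred type:
  Nat


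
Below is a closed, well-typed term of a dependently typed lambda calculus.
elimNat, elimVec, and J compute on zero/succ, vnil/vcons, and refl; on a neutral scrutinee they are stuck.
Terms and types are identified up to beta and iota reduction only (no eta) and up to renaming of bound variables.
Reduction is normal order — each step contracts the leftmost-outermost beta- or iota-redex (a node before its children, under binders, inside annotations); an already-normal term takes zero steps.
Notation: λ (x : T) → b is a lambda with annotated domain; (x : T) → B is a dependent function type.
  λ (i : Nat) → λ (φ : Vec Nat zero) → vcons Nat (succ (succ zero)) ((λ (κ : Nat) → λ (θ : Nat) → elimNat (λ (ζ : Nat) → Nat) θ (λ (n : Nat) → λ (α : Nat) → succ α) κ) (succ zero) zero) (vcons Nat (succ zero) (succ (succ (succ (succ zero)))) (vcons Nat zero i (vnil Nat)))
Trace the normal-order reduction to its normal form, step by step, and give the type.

reduction (normal order):
  λ (i : Nat) → λ (φ : Vec Nat zero) → vcons Nat (succ (succ zero)) ((λ (κ : Nat) → λ (θ : Nat) → elimNat (λ (ζ : Nat) → Nat) θ (λ (n : Nat) → λ (α : Nat) → succ α) κ) (succ zero) zero) (vcons Nat (succ zero) (succ (succ (succ (succ zero)))) (vcons Nat zero i (vnil Nat)))
  ~> λ (i : Nat) → λ (φ : Vec Nat zero) → vcons Nat (succ (succ zero)) ((λ (κ : Nat) → elimNat (λ (θ : Nat) → Nat) κ (λ (ζ : Nat) → λ (n : Nat) → succ n) (succ zero)) zero) (vcons Nat (succ zero) (succ (succ (succ (succ zero)))) (vcons Nat zero i (vnil Nat)))
  ~> λ (i : Nat) → λ (φ : Vec Nat zero) → vcons Nat (succ (succ zero)) (elimNat (λ (κ : Nat) → Nat) zero (λ (θ : Nat) → λ (ζ : Nat) → succ ζ) (succ zero)) (vcons Nat (succ zero) (succ (succ (succ (succ zero)))) (vcons Nat zero i (vnil Nat)))
  ~> λ (i : Nat) → λ (φ : Vec Nat zero) → vcons Nat (succ (succ zero)) ((λ (κ : Nat) → λ (θ : Nat) → succ θ) zero (elimNat (λ (ζ : Nat) → Nat) zero (λ (n : Nat) → λ (α : Nat) → succ α) zero)) (vcons Nat (succ zero) (succ (succ (succ (succ zero)))) (vcons Nat zero i (vnil Nat)))
  ~> λ (i : Nat) → λ (φ : Vec Nat zero) → vcons Nat (succ (succ zero)) ((λ (κ : Nat) → succ κ) (elimNat (λ (θ : Nat) → Nat) zero (λ (ζ : Nat) → λ (n : Nat) → succ n) zero)) (vcons Nat (succ zero) (succ (succ (succ (succ zero)))) (vcons Nat zero i (vnil Nat)))
  ~> λ (i : Nat) → λ (φ : Vec Nat zero) → vcons Nat (succ (succ zero)) (succ (elimNat (λ (κ : Nat) → Nat) zero (λ (θ : Nat) → λ (ζ : Nat) → succ ζ) zero)) (vcons Nat (succ zero) (succ (succ (succ (succ zero)))) (vcons Nat zero i (vnil Nat)))
  ~> λ (i : Nat) → λ (φ : Vec Nat zero) → vcons Nat (succ (succ zero)) (succ zero) (vcons Nat (succ zero) (succ (succ (succ (succ zero)))) (vcons Nat zero i (vnil Nat)))
inferred type:
  (i : Nat) → (φ : Vec Nat zero) → Vec Nat (succ (succ (succ zero)))


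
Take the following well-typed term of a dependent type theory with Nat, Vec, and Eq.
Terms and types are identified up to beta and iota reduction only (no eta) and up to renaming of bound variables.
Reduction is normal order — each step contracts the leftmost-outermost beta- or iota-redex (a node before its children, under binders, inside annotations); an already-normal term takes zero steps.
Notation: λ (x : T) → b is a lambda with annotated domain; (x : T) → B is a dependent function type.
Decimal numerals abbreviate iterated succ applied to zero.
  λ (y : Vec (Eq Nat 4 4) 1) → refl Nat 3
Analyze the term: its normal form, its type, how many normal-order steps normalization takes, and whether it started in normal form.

reduced normal form:
  λ (y : Vec (Eq Nat 4 4) 1) → refl Nat 3
the term's type:
  (y : Vec (Eq Nat 4 4) 1) → Eq Nat 3 3
normal-order step count: 0
term was already normal: yes


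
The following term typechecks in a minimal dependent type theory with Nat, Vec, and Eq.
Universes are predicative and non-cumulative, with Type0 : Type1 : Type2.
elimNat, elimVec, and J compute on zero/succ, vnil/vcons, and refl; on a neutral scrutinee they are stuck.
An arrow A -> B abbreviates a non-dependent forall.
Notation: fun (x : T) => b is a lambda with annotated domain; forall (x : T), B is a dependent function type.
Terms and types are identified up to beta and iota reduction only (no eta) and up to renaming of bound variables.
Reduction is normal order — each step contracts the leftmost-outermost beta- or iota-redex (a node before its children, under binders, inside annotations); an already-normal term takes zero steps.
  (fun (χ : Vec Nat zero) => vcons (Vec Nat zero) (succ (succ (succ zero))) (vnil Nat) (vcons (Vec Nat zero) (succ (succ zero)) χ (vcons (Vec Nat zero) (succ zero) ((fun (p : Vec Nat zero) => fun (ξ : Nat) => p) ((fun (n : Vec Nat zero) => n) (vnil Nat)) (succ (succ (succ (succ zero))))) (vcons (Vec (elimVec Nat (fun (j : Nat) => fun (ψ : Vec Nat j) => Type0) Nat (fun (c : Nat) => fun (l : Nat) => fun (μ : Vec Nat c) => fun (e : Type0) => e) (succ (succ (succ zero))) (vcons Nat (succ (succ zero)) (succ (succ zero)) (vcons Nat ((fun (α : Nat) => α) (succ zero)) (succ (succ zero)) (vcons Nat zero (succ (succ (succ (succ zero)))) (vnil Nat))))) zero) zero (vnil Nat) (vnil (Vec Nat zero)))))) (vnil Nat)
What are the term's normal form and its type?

resulting normal form:
  vcons (Vec Nat zero) (succ (succ (succ zero))) (vnil Nat) (vcons (Vec Nat zero) (succ (succ zero)) (vnil Nat) (vcons (Vec Nat zero) (succ zero) (vnil Nat) (vcons (Vec Nat zero) zero (vnil Nat) (vnil (Vec Nat zero)))))
the term's type:
  Vec (Vec Nat zero) (succ (succ (succ (succ zero))))


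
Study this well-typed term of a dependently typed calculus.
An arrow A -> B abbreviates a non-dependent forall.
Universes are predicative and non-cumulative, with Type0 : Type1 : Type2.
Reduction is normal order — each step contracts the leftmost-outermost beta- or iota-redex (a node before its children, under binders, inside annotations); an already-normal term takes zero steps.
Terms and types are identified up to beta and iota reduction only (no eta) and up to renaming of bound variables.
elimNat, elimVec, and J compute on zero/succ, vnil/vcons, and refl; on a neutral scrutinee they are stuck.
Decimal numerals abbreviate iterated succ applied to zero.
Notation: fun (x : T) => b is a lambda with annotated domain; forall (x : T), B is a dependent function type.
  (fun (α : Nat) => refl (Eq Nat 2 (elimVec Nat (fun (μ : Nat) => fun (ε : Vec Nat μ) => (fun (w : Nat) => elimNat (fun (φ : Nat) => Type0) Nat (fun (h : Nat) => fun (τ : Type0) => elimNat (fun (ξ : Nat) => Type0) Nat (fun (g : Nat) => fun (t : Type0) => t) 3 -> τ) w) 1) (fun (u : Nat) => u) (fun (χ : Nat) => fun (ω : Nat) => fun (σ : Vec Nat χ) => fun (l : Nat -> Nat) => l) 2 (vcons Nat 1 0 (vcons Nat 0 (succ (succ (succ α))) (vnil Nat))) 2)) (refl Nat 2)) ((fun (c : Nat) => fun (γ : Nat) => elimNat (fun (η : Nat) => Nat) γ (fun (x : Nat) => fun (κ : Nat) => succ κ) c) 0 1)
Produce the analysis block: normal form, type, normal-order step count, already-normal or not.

normal form:
  refl (Eq Nat 2 2) (refl Nat 2)
type:
  Eq (Eq Nat 2 2) (refl Nat 2) (refl Nat 2)
reduction steps (normal order): 13
started in normal form: no
first redex: a beta-redex


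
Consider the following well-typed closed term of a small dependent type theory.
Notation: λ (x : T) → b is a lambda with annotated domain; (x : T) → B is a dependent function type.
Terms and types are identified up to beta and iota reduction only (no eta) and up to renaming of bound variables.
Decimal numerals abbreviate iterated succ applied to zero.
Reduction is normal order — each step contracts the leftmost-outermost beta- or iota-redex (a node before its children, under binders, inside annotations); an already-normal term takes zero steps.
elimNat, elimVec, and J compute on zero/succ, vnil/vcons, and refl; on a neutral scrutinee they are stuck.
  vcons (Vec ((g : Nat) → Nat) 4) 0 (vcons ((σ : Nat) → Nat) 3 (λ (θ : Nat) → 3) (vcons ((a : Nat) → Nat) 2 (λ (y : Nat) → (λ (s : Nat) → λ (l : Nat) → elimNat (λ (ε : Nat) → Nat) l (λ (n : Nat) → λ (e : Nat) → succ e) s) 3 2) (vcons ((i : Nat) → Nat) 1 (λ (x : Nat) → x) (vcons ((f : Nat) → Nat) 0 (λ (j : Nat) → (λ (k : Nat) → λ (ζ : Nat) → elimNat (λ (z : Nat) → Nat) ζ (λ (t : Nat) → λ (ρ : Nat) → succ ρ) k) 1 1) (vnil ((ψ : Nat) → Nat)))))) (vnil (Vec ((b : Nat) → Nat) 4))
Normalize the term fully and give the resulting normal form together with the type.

resulting normal form:
  vcons (Vec ((g : Nat) → Nat) 4) 0 (vcons ((σ : Nat) → Nat) 3 (λ (θ : Nat) → 3) (vcons ((a : Nat) → Nat) 2 (λ (y : Nat) → 5) (vcons ((s : Nat) → Nat) 1 (λ (l : Nat) → l) (vcons ((ε : Nat) → Nat) 0 (λ (n : Nat) → 2) (vnil ((e : Nat) → Nat)))))) (vnil (Vec ((i : Nat) → Nat) 4))
type:
  Vec (Vec ((g : Nat) → Nat) 4) 1
observation: normalization takes exactly 18 steps under the normal-order strategy.


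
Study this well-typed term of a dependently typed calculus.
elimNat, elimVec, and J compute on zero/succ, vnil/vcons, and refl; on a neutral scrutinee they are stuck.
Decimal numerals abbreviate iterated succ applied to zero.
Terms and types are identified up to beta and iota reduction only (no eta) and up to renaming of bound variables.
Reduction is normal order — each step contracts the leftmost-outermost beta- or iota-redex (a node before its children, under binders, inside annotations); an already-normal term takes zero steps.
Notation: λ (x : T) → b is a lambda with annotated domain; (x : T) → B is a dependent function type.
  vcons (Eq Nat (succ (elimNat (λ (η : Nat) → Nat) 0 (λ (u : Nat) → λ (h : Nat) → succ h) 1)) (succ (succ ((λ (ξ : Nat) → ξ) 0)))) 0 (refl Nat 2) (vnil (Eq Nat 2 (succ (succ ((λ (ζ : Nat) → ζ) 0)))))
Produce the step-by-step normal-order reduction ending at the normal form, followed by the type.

normal-order reduction sequence:
  vcons (Eq Nat (succ (elimNat (λ (η : Nat) → Nat) 0 (λ (u : Nat) → λ (h : Nat) → succ h) 1)) (succ (succ ((λ (ξ : Nat) → ξ) 0)))) 0 (refl Nat 2) (vnil (Eq Nat 2 (succ (succ ((λ (ζ : Nat) → ζ) 0)))))
  ~> vcons (Eq Nat (succ ((λ (η : Nat) → λ (u : Nat) → succ u) 0 (elimNat (λ (h : Nat) → Nat) 0 (λ (ξ : Nat) → λ (ζ : Nat) → succ ζ) 0))) (succ (succ ((λ (κ : Nat) → κ) 0)))) 0 (refl Nat 2) (vnil (Eq Nat 2 (succ (succ ((λ (ρ : Nat) → ρ) 0)))))
  ~> vcons (Eq Nat (succ ((λ (η : Nat) → succ η) (elimNat (λ (u : Nat) → Nat) 0 (λ (h : Nat) → λ (ξ : Nat) → succ ξ) 0))) (succ (succ ((λ (ζ : Nat) → ζ) 0)))) 0 (refl Nat 2) (vnil (Eq Nat 2 (succ (succ ((λ (κ : Nat) → κ) 0)))))
  ~> vcons (Eq Nat (succ (succ (elimNat (λ (η : Nat) → Nat) 0 (λ (u : Nat) → λ (h : Nat) → succ h) 0))) (succ (succ ((λ (ξ : Nat) → ξ) 0)))) 0 (refl Nat 2) (vnil (Eq Nat 2 (succ (succ ((λ (ζ : Nat) → ζ) 0)))))
  ~> vcons (Eq Nat 2 (succ (succ ((λ (η : Nat) → η) 0)))) 0 (refl Nat 2) (vnil (Eq Nat 2 (succ (succ ((λ (u : Nat) → u) 0)))))
  ~> vcons (Eq Nat 2 2) 0 (refl Nat 2) (vnil (Eq Nat 2 (succ (succ ((λ (η : Nat) → η) 0)))))
  ~> vcons (Eq Nat 2 2) 0 (refl Nat 2) (vnil (Eq Nat 2 2))
inferred type:
  Vec (Eq Nat 2 2) 1


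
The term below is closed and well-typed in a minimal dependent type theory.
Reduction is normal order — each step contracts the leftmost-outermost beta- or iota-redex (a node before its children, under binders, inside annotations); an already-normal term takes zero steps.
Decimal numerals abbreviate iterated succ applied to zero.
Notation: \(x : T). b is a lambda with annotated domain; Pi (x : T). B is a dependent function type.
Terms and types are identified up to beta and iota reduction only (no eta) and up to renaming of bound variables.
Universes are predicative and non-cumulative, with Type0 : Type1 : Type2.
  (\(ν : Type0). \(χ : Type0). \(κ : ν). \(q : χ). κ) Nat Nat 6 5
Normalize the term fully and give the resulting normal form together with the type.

reduced normal form:
  6
inferred type:
  Nat
observation: reduction starts at a beta-redex, and 4 normal-order steps reach the normal form.


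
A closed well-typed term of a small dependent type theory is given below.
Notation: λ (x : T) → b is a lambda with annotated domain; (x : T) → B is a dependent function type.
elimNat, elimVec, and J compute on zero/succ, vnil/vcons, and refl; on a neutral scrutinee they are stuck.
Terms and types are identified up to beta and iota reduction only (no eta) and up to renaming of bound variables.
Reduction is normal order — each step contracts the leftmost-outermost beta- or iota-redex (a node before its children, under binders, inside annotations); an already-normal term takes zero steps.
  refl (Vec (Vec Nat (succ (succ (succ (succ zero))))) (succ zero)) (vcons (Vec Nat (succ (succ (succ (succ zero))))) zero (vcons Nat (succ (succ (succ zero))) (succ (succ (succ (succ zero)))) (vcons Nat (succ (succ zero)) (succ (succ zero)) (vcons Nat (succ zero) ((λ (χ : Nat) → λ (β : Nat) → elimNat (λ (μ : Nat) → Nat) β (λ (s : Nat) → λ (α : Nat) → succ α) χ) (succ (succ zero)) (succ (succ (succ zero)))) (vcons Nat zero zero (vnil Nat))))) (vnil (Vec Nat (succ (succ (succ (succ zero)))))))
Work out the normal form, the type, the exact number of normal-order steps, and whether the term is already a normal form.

reduced normal form:
  refl (Vec (Vec Nat (succ (succ (succ (succ zero))))) (succ zero)) (vcons (Vec Nat (succ (succ (succ (succ zero))))) zero (vcons Nat (succ (succ (succ zero))) (succ (succ (succ (succ zero)))) (vcons Nat (succ (succ zero)) (succ (succ zero)) (vcons Nat (succ zero) (succ (succ (succ (succ (succ zero))))) (vcons Nat zero zero (vnil Nat))))) (vnil (Vec Nat (succ (succ (succ (succ zero)))))))
the term's type:
  Eq (Vec (Vec Nat (succ (succ (succ (succ zero))))) (succ zero)) (vcons (Vec Nat (succ (succ (succ (succ zero))))) zero (vcons Nat (succ (succ (succ zero))) (succ (succ (succ (succ zero)))) (vcons Nat (succ (succ zero)) (succ (succ zero)) (vcons Nat (succ zero) (succ (succ (succ (succ (succ zero))))) (vcons Nat zero zero (vnil Nat))))) (vnil (Vec Nat (succ (succ (succ (succ zero))))))) (vcons (Vec Nat (succ (succ (succ (succ zero))))) zero (vcons Nat (succ (succ (succ zero))) (succ (succ (succ (succ zero)))) (vcons Nat (succ (succ zero)) (succ (succ zero)) (vcons Nat (succ zero) (succ (succ (succ (succ (succ zero))))) (vcons Nat zero zero (vnil Nat))))) (vnil (Vec Nat (succ (succ (succ (succ zero)))))))
steps to reach normal form (normal order): 9
started in normal form: no
first redex: a beta-redex


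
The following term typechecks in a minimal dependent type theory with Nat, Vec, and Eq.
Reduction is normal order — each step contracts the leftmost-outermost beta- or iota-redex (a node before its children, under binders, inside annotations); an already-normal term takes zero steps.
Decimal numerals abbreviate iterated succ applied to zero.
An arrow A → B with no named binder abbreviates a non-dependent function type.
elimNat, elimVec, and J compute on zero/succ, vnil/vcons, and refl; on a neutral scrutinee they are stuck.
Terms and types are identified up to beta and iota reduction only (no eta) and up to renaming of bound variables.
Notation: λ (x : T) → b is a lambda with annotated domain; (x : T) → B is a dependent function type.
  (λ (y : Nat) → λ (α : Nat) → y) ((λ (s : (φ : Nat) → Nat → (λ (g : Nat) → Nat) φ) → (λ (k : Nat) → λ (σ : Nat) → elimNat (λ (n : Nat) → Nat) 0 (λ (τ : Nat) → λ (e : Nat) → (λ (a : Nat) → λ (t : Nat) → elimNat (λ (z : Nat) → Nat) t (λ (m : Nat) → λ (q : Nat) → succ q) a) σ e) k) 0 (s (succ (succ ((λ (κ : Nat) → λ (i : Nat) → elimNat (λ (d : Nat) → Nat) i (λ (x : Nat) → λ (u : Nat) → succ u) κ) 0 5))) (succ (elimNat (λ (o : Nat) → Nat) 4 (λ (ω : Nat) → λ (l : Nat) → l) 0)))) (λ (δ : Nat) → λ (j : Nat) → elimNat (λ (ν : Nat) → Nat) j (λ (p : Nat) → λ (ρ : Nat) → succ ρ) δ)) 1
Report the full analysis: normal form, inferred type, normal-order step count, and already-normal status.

resulting normal form:
  0
type:
  Nat
normal-order step count: 6
already normal: no
first redex: a beta-redex


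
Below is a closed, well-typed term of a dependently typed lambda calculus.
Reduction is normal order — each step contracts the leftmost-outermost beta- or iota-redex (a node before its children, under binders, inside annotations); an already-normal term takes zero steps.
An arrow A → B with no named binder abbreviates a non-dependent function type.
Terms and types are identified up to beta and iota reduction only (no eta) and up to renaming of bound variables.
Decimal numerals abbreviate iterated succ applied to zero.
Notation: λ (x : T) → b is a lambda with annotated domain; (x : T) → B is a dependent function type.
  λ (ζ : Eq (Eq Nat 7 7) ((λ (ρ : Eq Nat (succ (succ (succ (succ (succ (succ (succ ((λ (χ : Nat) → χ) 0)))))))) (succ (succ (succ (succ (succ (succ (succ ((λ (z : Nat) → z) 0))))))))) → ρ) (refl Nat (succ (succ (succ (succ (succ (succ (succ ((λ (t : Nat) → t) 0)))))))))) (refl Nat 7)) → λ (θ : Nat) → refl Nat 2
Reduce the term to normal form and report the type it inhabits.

resulting normal form:
  λ (ζ : Eq (Eq Nat 7 7) (refl Nat 7) (refl Nat 7)) → λ (ρ : Nat) → refl Nat 2
type:
  Eq (Eq Nat 7 7) (refl Nat 7) (refl Nat 7) → Nat → Eq Nat 2 2
observation: the term reaches its normal form after 2 normal-order steps.


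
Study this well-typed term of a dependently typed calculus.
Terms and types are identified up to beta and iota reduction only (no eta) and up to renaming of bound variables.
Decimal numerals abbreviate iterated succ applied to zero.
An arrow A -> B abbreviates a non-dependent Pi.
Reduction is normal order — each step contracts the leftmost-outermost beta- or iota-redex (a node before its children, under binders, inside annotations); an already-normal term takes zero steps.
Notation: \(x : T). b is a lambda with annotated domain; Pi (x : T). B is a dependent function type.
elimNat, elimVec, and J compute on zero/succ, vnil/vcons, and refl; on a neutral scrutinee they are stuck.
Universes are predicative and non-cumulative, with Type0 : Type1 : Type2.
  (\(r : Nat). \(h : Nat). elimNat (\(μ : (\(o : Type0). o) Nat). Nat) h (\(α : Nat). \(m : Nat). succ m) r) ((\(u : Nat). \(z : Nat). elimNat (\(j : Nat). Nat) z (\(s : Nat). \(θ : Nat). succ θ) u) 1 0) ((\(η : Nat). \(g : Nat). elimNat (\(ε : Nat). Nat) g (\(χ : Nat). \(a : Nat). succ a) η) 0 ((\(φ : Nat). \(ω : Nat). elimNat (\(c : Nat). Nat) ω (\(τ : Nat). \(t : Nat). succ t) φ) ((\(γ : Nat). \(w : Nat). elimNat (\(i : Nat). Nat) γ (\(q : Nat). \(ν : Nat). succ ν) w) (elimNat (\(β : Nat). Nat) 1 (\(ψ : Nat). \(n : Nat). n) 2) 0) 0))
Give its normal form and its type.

normal form:
  2
the term's type:
  Nat
observation: 32 normal-order steps separate the term from its normal form.


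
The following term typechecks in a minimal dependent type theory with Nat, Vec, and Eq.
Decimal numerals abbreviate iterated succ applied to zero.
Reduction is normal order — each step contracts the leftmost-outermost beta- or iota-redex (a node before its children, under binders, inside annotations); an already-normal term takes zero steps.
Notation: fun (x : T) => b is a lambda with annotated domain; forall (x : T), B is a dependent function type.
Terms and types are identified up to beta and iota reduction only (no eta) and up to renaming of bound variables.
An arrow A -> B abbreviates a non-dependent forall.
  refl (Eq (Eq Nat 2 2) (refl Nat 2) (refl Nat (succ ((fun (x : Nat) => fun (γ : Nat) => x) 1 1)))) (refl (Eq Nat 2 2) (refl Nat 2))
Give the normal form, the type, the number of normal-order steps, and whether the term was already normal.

resulting normal form:
  refl (Eq (Eq Nat 2 2) (refl Nat 2) (refl Nat 2)) (refl (Eq Nat 2 2) (refl Nat 2))
inferred type:
  Eq (Eq (Eq Nat 2 2) (refl Nat 2) (refl Nat 2)) (refl (Eq Nat 2 2) (refl Nat 2)) (refl (Eq Nat 2 2) (refl Nat 2))
steps to reach normal form (normal order): 2
already normal: no
first redex: a beta-redex


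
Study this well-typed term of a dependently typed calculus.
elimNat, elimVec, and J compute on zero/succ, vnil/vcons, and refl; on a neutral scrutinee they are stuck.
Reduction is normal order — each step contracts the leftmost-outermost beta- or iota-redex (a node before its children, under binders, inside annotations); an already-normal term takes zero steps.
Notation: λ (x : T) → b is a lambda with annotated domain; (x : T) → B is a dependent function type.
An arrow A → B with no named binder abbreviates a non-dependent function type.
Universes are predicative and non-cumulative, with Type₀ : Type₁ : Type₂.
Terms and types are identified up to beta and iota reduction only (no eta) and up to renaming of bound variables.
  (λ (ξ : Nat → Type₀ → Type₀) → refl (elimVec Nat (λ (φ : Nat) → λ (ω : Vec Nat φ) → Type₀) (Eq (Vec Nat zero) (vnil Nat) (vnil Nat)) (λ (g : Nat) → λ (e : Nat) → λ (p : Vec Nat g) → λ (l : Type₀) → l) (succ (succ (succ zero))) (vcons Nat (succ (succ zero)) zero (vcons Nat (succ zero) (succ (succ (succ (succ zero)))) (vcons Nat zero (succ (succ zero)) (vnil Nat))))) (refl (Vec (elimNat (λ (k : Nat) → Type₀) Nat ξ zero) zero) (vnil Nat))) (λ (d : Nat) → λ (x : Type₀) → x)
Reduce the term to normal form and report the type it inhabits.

reduced normal form:
  refl (Eq (Vec Nat zero) (vnil Nat) (vnil Nat)) (refl (Vec Nat zero) (vnil Nat))
type:
  Eq (Eq (Vec Nat zero) (vnil Nat) (vnil Nat)) (refl (Vec Nat zero) (vnil Nat)) (refl (Vec Nat zero) (vnil Nat))


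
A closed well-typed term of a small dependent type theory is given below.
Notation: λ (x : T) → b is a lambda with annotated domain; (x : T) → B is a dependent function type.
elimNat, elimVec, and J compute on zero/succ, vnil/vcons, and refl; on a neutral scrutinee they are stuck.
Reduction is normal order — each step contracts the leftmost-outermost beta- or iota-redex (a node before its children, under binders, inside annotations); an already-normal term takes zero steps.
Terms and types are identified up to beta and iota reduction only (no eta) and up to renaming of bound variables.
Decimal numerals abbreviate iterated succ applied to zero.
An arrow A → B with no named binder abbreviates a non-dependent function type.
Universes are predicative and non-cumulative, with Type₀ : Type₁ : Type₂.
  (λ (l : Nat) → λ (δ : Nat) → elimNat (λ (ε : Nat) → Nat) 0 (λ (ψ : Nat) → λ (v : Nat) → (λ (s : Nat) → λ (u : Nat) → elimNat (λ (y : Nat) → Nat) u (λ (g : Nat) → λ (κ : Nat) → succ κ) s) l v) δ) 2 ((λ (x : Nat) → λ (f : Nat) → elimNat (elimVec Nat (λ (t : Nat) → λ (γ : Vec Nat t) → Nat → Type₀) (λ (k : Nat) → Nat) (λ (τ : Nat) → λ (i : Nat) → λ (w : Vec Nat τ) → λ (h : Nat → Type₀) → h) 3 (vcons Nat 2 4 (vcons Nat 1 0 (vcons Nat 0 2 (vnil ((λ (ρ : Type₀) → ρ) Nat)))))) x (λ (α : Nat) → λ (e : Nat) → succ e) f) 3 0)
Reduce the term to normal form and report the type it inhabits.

reduced normal form:
  6
inferred type:
  Nat
observation: the term reaches its normal form after 24 normal-order steps.


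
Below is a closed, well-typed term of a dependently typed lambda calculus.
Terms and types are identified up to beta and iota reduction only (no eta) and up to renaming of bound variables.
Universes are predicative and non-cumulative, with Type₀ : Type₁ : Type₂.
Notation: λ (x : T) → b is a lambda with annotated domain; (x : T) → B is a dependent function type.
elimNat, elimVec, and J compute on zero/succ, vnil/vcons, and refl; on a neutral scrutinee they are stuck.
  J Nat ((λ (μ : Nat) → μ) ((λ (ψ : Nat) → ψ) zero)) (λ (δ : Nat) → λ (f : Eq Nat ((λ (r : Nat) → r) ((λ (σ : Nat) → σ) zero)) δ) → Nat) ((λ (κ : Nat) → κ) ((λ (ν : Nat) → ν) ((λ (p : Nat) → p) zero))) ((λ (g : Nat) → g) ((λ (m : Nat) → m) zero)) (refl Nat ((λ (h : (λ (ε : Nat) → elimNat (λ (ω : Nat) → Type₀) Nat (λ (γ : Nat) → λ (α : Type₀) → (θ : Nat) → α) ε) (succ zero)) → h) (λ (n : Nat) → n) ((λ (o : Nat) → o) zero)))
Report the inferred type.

type:
  Nat
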